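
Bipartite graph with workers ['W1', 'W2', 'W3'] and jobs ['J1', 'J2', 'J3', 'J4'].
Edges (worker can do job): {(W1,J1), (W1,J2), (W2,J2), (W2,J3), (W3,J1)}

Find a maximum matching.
Matching: {(W1,J2), (W2,J3), (W3,J1)}

Maximum matching (size 3):
  W1 → J2
  W2 → J3
  W3 → J1

Each worker is assigned to at most one job, and each job to at most one worker.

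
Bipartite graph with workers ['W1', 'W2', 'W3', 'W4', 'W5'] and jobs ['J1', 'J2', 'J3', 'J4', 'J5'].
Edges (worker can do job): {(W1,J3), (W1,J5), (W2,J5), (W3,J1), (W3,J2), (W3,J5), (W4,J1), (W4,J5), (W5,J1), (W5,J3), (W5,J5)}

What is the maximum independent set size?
Maximum independent set = 6

By König's theorem:
- Min vertex cover = Max matching = 4
- Max independent set = Total vertices - Min vertex cover
- Max independent set = 10 - 4 = 6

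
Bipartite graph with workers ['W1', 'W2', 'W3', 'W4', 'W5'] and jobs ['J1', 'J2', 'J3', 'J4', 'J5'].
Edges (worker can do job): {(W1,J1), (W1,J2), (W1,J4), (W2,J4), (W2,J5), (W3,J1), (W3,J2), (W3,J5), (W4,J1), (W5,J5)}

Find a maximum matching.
Matching: {(W1,J4), (W3,J2), (W4,J1), (W5,J5)}

Maximum matching (size 4):
  W1 → J4
  W3 → J2
  W4 → J1
  W5 → J5

Each worker is assigned to at most one job, and each job to at most one worker.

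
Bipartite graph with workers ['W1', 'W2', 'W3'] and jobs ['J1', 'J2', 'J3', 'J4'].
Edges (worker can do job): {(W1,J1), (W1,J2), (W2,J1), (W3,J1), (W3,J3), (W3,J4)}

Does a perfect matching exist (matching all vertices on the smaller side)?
Yes, perfect matching exists (size 3)

Perfect matching: {(W1,J2), (W2,J1), (W3,J3)}
All 3 vertices on the smaller side are matched.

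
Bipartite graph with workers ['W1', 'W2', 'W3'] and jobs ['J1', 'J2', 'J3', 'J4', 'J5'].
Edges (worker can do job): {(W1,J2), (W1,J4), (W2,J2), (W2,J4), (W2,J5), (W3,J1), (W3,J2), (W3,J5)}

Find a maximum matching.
Matching: {(W1,J2), (W2,J4), (W3,J5)}

Maximum matching (size 3):
  W1 → J2
  W2 → J4
  W3 → J5

Each worker is assigned to at most one job, and each job to at most one worker.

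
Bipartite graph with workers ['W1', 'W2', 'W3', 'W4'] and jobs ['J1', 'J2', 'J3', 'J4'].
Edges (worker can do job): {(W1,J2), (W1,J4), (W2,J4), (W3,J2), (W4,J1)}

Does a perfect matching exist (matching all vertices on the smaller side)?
No, maximum matching has size 3 < 4

Maximum matching has size 3, need 4 for perfect matching.
Unmatched workers: ['W2']
Unmatched jobs: ['J3']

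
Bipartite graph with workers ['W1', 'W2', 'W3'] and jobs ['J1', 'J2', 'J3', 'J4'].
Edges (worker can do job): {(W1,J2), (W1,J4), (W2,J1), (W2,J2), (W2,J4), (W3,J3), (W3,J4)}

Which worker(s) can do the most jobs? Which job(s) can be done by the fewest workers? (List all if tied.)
Most versatile: W2 (3 jobs); Least covered: J1, J3 (1 workers)

Worker degrees (jobs they can do): W1:2, W2:3, W3:2
Job degrees (workers who can do it): J1:1, J2:2, J3:1, J4:3

Maximum worker degree is 3, achieved by: W2
Minimum job degree is 1, achieved by: J1, J3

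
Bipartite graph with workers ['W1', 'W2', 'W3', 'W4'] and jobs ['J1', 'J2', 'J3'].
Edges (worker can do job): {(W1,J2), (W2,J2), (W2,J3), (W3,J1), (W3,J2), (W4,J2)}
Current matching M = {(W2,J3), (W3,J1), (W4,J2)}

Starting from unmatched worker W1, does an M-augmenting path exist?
No augmenting path from W1

Alternating search from W1 reaches jobs: {J2}.
Every reachable job is already matched in M, and following those matched edges back to workers exposes no further unvisited jobs.
No M-augmenting path from W1 exists.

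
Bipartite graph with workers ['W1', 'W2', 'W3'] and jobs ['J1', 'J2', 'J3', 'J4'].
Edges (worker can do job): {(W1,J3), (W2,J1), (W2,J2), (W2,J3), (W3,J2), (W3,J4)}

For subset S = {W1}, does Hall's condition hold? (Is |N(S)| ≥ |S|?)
Yes: |N(S)| = 1, |S| = 1

Subset S = {W1}
Neighbors N(S) = {J3}

|N(S)| = 1, |S| = 1
Hall's condition: |N(S)| ≥ |S| is satisfied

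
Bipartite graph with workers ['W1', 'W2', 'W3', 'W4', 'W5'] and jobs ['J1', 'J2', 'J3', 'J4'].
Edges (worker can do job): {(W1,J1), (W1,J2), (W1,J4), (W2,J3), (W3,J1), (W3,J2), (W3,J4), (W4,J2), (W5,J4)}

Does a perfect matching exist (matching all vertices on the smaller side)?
Yes, perfect matching exists (size 4)

Perfect matching: {(W1,J1), (W2,J3), (W3,J2), (W5,J4)}
All 4 vertices on the smaller side are matched.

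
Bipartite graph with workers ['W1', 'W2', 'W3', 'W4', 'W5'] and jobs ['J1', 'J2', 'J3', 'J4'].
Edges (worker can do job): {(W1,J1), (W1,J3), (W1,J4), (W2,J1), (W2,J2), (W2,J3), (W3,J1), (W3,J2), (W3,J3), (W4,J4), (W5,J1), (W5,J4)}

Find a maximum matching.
Matching: {(W1,J3), (W2,J2), (W3,J1), (W5,J4)}

Maximum matching (size 4):
  W1 → J3
  W2 → J2
  W3 → J1
  W5 → J4

Each worker is assigned to at most one job, and each job to at most one worker.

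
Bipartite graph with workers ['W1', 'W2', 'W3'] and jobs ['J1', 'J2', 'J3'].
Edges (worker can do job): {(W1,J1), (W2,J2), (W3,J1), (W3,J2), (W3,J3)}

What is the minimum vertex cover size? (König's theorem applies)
Minimum vertex cover size = 3

By König's theorem: in bipartite graphs,
min vertex cover = max matching = 3

Maximum matching has size 3, so minimum vertex cover also has size 3.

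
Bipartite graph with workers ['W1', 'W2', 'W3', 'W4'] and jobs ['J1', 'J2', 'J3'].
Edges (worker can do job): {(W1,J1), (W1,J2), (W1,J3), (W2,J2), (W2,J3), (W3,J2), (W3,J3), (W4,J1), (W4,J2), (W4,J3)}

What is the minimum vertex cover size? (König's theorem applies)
Minimum vertex cover size = 3

By König's theorem: in bipartite graphs,
min vertex cover = max matching = 3

Maximum matching has size 3, so minimum vertex cover also has size 3.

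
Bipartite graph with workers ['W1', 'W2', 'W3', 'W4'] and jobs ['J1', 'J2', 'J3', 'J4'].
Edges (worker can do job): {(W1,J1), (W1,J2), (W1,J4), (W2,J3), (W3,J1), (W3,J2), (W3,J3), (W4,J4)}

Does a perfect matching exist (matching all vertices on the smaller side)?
Yes, perfect matching exists (size 4)

Perfect matching: {(W1,J2), (W2,J3), (W3,J1), (W4,J4)}
All 4 vertices on the smaller side are matched.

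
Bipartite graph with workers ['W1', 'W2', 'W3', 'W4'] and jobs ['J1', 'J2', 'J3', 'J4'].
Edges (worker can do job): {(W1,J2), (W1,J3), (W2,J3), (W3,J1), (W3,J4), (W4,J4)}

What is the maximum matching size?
Maximum matching size = 4

Maximum matching: {(W1,J2), (W2,J3), (W3,J1), (W4,J4)}
Size: 4

This assigns 4 workers to 4 distinct jobs.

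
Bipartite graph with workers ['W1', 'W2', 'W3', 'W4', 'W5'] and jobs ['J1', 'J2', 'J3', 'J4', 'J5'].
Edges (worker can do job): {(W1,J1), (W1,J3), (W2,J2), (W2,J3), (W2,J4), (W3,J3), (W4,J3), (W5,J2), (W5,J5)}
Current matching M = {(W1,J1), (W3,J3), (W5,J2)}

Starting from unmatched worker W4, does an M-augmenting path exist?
No augmenting path from W4

Alternating search from W4 reaches jobs: {J3}.
Every reachable job is already matched in M, and following those matched edges back to workers exposes no further unvisited jobs.
No M-augmenting path from W4 exists.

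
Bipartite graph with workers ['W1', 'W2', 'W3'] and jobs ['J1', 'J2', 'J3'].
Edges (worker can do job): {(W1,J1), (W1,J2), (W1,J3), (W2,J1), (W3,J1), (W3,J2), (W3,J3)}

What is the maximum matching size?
Maximum matching size = 3

Maximum matching: {(W1,J2), (W2,J1), (W3,J3)}
Size: 3

This assigns 3 workers to 3 distinct jobs.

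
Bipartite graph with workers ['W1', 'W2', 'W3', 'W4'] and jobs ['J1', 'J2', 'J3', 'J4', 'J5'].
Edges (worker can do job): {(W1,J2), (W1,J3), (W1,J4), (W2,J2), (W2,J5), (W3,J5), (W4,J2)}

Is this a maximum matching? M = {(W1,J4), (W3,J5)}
No, size 2 is not maximum

Proposed matching has size 2.
Maximum matching size for this graph: 3.

This is NOT maximum - can be improved to size 3.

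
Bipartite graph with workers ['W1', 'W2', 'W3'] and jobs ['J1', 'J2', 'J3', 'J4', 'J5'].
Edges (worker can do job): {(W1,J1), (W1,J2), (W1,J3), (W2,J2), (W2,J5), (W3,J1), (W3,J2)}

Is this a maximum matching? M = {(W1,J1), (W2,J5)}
No, size 2 is not maximum

Proposed matching has size 2.
Maximum matching size for this graph: 3.

This is NOT maximum - can be improved to size 3.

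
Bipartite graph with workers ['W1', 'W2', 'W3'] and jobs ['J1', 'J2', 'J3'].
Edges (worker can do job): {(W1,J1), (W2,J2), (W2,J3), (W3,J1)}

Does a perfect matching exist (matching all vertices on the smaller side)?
No, maximum matching has size 2 < 3

Maximum matching has size 2, need 3 for perfect matching.
Unmatched workers: ['W1']
Unmatched jobs: ['J3']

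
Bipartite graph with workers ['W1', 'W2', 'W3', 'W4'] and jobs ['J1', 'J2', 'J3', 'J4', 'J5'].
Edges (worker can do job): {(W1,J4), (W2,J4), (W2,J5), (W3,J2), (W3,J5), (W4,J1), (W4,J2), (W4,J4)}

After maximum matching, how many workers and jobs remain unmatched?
Unmatched: 0 workers, 1 jobs

Maximum matching size: 4
Workers: 4 total, 4 matched, 0 unmatched
Jobs: 5 total, 4 matched, 1 unmatched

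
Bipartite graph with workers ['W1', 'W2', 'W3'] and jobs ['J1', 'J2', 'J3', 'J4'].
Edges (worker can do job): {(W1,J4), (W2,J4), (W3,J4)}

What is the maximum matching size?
Maximum matching size = 1

Maximum matching: {(W3,J4)}
Size: 1

This assigns 1 workers to 1 distinct jobs.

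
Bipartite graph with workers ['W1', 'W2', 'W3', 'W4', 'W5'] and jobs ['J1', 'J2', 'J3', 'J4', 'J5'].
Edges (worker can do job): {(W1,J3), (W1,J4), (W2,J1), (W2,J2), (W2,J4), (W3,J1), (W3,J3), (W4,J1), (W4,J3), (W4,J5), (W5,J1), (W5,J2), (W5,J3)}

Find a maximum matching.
Matching: {(W1,J4), (W2,J1), (W3,J3), (W4,J5), (W5,J2)}

Maximum matching (size 5):
  W1 → J4
  W2 → J1
  W3 → J3
  W4 → J5
  W5 → J2

Each worker is assigned to at most one job, and each job to at most one worker.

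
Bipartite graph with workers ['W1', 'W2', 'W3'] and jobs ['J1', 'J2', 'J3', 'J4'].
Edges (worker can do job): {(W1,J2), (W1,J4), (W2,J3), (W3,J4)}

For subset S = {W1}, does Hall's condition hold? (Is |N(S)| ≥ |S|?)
Yes: |N(S)| = 2, |S| = 1

Subset S = {W1}
Neighbors N(S) = {J2, J4}

|N(S)| = 2, |S| = 1
Hall's condition: |N(S)| ≥ |S| is satisfied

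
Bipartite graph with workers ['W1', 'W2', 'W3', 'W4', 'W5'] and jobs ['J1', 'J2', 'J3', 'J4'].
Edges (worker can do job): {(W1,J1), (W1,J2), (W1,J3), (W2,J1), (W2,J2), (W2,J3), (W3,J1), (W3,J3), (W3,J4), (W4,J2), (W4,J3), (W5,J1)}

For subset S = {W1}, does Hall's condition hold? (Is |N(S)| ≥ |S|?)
Yes: |N(S)| = 3, |S| = 1

Subset S = {W1}
Neighbors N(S) = {J1, J2, J3}

|N(S)| = 3, |S| = 1
Hall's condition: |N(S)| ≥ |S| is satisfied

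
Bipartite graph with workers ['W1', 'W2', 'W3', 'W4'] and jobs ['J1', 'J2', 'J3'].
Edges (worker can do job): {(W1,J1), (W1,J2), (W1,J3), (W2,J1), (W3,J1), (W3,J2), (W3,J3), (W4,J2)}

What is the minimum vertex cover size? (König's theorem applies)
Minimum vertex cover size = 3

By König's theorem: in bipartite graphs,
min vertex cover = max matching = 3

Maximum matching has size 3, so minimum vertex cover also has size 3.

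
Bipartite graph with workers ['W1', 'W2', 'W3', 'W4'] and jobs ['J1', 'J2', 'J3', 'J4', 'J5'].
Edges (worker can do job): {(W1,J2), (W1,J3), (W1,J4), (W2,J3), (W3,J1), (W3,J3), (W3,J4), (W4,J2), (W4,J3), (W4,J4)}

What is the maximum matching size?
Maximum matching size = 4

Maximum matching: {(W1,J4), (W2,J3), (W3,J1), (W4,J2)}
Size: 4

This assigns 4 workers to 4 distinct jobs.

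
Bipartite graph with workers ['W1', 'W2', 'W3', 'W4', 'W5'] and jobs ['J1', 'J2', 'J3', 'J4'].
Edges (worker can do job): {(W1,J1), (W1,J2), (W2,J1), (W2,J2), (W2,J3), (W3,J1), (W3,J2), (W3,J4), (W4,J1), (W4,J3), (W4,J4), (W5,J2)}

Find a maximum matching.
Matching: {(W2,J3), (W3,J4), (W4,J1), (W5,J2)}

Maximum matching (size 4):
  W2 → J3
  W3 → J4
  W4 → J1
  W5 → J2

Each worker is assigned to at most one job, and each job to at most one worker.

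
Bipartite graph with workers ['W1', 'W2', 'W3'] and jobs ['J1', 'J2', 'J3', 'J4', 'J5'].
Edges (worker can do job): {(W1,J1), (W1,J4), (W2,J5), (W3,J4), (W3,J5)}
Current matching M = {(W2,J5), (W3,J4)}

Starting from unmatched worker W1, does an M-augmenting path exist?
Yes: W1 → J1

An M-augmenting path alternates non-matching / matching edges, starting and ending at unmatched vertices.
Path: W1 → J1
(J1 is unmatched in M, so the path is augmenting.)
Flipping edges along this path would increase |M| from 2 to 3.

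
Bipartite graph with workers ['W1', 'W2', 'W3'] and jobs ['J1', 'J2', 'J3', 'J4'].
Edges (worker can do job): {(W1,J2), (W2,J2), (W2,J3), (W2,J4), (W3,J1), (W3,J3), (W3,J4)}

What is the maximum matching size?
Maximum matching size = 3

Maximum matching: {(W1,J2), (W2,J3), (W3,J1)}
Size: 3

This assigns 3 workers to 3 distinct jobs.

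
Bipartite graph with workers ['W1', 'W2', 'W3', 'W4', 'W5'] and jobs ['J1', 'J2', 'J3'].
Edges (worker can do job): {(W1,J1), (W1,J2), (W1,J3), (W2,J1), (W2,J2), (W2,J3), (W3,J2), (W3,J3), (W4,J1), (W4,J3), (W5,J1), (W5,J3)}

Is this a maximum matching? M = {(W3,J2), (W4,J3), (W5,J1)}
Yes, size 3 is maximum

Proposed matching has size 3.
Maximum matching size for this graph: 3.

This is a maximum matching.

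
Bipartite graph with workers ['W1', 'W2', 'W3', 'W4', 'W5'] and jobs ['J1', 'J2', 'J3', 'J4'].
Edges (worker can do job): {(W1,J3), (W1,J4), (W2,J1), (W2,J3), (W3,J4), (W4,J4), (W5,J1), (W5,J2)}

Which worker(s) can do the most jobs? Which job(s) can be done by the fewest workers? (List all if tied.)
Most versatile: W1, W2, W5 (2 jobs); Least covered: J2 (1 workers)

Worker degrees (jobs they can do): W1:2, W2:2, W3:1, W4:1, W5:2
Job degrees (workers who can do it): J1:2, J2:1, J3:2, J4:3

Maximum worker degree is 2, achieved by: W1, W2, W5
Minimum job degree is 1, achieved by: J2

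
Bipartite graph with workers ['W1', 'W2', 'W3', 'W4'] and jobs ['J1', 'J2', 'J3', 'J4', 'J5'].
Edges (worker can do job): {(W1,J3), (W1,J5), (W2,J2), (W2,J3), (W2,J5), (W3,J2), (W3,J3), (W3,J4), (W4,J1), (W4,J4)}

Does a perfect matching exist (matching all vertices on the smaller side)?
Yes, perfect matching exists (size 4)

Perfect matching: {(W1,J5), (W2,J3), (W3,J2), (W4,J4)}
All 4 vertices on the smaller side are matched.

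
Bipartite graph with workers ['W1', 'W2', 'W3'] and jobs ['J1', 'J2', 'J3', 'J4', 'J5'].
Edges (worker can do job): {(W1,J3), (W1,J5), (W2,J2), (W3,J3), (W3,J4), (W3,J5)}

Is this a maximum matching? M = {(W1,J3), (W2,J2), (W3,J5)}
Yes, size 3 is maximum

Proposed matching has size 3.
Maximum matching size for this graph: 3.

This is a maximum matching.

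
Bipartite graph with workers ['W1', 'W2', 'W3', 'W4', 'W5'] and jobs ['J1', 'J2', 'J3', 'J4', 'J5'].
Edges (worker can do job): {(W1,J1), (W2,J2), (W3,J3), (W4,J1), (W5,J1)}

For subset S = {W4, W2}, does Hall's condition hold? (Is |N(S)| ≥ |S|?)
Yes: |N(S)| = 2, |S| = 2

Subset S = {W4, W2}
Neighbors N(S) = {J1, J2}

|N(S)| = 2, |S| = 2
Hall's condition: |N(S)| ≥ |S| is satisfied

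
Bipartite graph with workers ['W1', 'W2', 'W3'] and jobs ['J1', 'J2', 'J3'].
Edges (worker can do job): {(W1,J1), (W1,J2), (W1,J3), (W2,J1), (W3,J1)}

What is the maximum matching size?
Maximum matching size = 2

Maximum matching: {(W1,J3), (W3,J1)}
Size: 2

This assigns 2 workers to 2 distinct jobs.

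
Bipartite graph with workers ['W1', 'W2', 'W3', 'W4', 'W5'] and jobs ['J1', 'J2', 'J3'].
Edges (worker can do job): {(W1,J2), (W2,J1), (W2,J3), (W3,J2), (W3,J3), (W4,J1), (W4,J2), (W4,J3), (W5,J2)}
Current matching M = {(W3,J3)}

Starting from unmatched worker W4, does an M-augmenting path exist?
Yes: W4 → J2

An M-augmenting path alternates non-matching / matching edges, starting and ending at unmatched vertices.
Path: W4 → J2
(J2 is unmatched in M, so the path is augmenting.)
Flipping edges along this path would increase |M| from 1 to 2.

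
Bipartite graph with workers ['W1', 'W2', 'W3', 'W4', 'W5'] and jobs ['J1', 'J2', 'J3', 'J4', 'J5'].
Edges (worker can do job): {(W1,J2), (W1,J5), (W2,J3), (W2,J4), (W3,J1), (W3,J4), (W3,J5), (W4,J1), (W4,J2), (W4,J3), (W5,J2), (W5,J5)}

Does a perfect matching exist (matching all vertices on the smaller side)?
Yes, perfect matching exists (size 5)

Perfect matching: {(W1,J5), (W2,J3), (W3,J4), (W4,J1), (W5,J2)}
All 5 vertices on the smaller side are matched.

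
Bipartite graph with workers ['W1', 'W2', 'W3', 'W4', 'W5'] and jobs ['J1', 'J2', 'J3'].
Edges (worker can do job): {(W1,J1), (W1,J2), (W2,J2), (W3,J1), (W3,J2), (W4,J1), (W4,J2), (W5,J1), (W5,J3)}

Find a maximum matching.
Matching: {(W3,J1), (W4,J2), (W5,J3)}

Maximum matching (size 3):
  W3 → J1
  W4 → J2
  W5 → J3

Each worker is assigned to at most one job, and each job to at most one worker.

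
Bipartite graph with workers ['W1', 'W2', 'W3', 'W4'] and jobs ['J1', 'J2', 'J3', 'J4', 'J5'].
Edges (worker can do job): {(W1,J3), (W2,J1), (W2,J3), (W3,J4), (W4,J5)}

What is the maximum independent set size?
Maximum independent set = 5

By König's theorem:
- Min vertex cover = Max matching = 4
- Max independent set = Total vertices - Min vertex cover
- Max independent set = 9 - 4 = 5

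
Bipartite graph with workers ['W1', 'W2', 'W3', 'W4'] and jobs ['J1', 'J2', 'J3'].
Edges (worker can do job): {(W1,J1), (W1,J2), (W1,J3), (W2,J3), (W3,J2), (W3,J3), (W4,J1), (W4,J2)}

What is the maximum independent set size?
Maximum independent set = 4

By König's theorem:
- Min vertex cover = Max matching = 3
- Max independent set = Total vertices - Min vertex cover
- Max independent set = 7 - 3 = 4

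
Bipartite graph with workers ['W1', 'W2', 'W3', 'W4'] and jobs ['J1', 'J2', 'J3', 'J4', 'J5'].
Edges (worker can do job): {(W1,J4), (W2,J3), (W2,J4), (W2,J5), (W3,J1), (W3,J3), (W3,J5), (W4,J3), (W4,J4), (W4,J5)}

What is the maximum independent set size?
Maximum independent set = 5

By König's theorem:
- Min vertex cover = Max matching = 4
- Max independent set = Total vertices - Min vertex cover
- Max independent set = 9 - 4 = 5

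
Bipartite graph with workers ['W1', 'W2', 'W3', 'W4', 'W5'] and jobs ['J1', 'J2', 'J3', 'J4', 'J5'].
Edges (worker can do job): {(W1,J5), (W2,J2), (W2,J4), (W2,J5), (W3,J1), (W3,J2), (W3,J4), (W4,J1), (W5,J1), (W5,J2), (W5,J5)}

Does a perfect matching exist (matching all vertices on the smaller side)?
No, maximum matching has size 4 < 5

Maximum matching has size 4, need 5 for perfect matching.
Unmatched workers: ['W4']
Unmatched jobs: ['J3']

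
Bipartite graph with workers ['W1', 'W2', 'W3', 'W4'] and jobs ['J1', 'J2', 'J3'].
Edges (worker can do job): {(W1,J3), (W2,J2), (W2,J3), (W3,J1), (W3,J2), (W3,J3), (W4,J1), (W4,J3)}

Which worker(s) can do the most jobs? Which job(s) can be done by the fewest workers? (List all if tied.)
Most versatile: W3 (3 jobs); Least covered: J1, J2 (2 workers)

Worker degrees (jobs they can do): W1:1, W2:2, W3:3, W4:2
Job degrees (workers who can do it): J1:2, J2:2, J3:4

Maximum worker degree is 3, achieved by: W3
Minimum job degree is 2, achieved by: J1, J2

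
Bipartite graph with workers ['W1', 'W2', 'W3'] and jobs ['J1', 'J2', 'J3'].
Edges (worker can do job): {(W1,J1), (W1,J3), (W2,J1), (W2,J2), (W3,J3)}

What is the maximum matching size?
Maximum matching size = 3

Maximum matching: {(W1,J1), (W2,J2), (W3,J3)}
Size: 3

This assigns 3 workers to 3 distinct jobs.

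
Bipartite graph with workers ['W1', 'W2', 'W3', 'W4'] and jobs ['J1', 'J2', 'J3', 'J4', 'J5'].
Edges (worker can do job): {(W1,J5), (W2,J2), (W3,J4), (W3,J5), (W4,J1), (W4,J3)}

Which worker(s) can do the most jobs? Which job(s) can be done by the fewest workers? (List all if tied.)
Most versatile: W3, W4 (2 jobs); Least covered: J1, J2, J3, J4 (1 workers)

Worker degrees (jobs they can do): W1:1, W2:1, W3:2, W4:2
Job degrees (workers who can do it): J1:1, J2:1, J3:1, J4:1, J5:2

Maximum worker degree is 2, achieved by: W3, W4
Minimum job degree is 1, achieved by: J1, J2, J3, J4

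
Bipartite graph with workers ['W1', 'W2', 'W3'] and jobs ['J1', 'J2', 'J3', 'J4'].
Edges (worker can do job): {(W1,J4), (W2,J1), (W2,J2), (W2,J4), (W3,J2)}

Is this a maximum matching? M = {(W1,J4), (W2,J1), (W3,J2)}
Yes, size 3 is maximum

Proposed matching has size 3.
Maximum matching size for this graph: 3.

This is a maximum matching.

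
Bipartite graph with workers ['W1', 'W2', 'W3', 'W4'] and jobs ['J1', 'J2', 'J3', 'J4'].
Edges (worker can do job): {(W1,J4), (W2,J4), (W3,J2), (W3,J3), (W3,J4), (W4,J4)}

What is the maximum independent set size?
Maximum independent set = 6

By König's theorem:
- Min vertex cover = Max matching = 2
- Max independent set = Total vertices - Min vertex cover
- Max independent set = 8 - 2 = 6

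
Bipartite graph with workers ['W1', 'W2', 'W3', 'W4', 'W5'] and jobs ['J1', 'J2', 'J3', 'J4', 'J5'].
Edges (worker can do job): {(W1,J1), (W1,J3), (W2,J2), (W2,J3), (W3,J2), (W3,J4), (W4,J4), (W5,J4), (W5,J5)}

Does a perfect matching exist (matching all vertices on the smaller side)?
Yes, perfect matching exists (size 5)

Perfect matching: {(W1,J1), (W2,J3), (W3,J2), (W4,J4), (W5,J5)}
All 5 vertices on the smaller side are matched.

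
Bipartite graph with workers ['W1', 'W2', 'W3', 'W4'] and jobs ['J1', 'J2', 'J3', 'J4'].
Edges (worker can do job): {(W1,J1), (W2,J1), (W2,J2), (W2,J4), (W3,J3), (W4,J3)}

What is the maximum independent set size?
Maximum independent set = 5

By König's theorem:
- Min vertex cover = Max matching = 3
- Max independent set = Total vertices - Min vertex cover
- Max independent set = 8 - 3 = 5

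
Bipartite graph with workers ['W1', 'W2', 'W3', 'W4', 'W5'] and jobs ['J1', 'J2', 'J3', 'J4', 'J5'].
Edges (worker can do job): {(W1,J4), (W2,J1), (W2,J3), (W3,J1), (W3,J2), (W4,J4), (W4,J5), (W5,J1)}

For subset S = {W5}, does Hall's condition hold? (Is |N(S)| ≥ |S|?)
Yes: |N(S)| = 1, |S| = 1

Subset S = {W5}
Neighbors N(S) = {J1}

|N(S)| = 1, |S| = 1
Hall's condition: |N(S)| ≥ |S| is satisfied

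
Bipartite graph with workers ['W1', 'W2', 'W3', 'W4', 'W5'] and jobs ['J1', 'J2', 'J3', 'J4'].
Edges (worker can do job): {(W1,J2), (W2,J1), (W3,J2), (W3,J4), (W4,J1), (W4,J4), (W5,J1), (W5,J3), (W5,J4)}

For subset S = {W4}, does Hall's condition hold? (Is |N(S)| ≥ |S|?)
Yes: |N(S)| = 2, |S| = 1

Subset S = {W4}
Neighbors N(S) = {J1, J4}

|N(S)| = 2, |S| = 1
Hall's condition: |N(S)| ≥ |S| is satisfied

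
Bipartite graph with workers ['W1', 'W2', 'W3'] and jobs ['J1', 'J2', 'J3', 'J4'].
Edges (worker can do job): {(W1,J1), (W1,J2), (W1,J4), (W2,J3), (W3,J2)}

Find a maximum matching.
Matching: {(W1,J1), (W2,J3), (W3,J2)}

Maximum matching (size 3):
  W1 → J1
  W2 → J3
  W3 → J2

Each worker is assigned to at most one job, and each job to at most one worker.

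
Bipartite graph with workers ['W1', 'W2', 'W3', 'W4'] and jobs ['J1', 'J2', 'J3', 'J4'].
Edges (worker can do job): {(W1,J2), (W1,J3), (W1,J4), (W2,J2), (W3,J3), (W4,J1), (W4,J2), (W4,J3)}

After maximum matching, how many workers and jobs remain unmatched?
Unmatched: 0 workers, 0 jobs

Maximum matching size: 4
Workers: 4 total, 4 matched, 0 unmatched
Jobs: 4 total, 4 matched, 0 unmatched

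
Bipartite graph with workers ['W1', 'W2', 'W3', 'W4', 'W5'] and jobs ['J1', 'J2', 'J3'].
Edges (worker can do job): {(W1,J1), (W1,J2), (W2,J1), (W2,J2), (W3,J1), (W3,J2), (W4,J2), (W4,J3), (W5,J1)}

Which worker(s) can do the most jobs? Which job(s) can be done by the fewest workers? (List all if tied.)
Most versatile: W1, W2, W3, W4 (2 jobs); Least covered: J3 (1 workers)

Worker degrees (jobs they can do): W1:2, W2:2, W3:2, W4:2, W5:1
Job degrees (workers who can do it): J1:4, J2:4, J3:1

Maximum worker degree is 2, achieved by: W1, W2, W3, W4
Minimum job degree is 1, achieved by: J3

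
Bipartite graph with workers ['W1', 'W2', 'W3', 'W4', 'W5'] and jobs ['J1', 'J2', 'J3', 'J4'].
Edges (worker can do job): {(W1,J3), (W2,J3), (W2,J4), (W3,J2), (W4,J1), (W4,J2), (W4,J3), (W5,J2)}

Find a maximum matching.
Matching: {(W1,J3), (W2,J4), (W3,J2), (W4,J1)}

Maximum matching (size 4):
  W1 → J3
  W2 → J4
  W3 → J2
  W4 → J1

Each worker is assigned to at most one job, and each job to at most one worker.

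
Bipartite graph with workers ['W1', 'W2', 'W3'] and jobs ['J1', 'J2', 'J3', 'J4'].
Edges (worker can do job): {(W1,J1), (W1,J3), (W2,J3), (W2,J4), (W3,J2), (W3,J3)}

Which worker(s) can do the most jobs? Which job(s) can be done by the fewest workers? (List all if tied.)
Most versatile: W1, W2, W3 (2 jobs); Least covered: J1, J2, J4 (1 workers)

Worker degrees (jobs they can do): W1:2, W2:2, W3:2
Job degrees (workers who can do it): J1:1, J2:1, J3:3, J4:1

Maximum worker degree is 2, achieved by: W1, W2, W3
Minimum job degree is 1, achieved by: J1, J2, J4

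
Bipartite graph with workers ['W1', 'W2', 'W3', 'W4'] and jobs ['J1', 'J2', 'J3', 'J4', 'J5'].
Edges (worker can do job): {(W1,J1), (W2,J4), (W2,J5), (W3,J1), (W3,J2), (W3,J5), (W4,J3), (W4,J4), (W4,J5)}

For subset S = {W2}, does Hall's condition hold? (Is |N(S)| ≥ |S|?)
Yes: |N(S)| = 2, |S| = 1

Subset S = {W2}
Neighbors N(S) = {J4, J5}

|N(S)| = 2, |S| = 1
Hall's condition: |N(S)| ≥ |S| is satisfied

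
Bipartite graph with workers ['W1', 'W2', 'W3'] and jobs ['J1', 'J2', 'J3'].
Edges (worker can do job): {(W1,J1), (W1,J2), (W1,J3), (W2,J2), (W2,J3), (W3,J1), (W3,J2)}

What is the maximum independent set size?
Maximum independent set = 3

By König's theorem:
- Min vertex cover = Max matching = 3
- Max independent set = Total vertices - Min vertex cover
- Max independent set = 6 - 3 = 3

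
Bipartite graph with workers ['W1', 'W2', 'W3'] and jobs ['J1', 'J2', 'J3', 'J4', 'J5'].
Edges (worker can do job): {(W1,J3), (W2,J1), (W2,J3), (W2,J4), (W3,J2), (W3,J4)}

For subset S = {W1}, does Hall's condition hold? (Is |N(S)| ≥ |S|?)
Yes: |N(S)| = 1, |S| = 1

Subset S = {W1}
Neighbors N(S) = {J3}

|N(S)| = 1, |S| = 1
Hall's condition: |N(S)| ≥ |S| is satisfied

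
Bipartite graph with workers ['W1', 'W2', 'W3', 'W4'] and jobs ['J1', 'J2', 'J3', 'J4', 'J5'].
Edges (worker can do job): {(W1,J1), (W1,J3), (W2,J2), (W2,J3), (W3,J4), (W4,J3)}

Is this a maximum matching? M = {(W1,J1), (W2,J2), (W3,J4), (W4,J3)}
Yes, size 4 is maximum

Proposed matching has size 4.
Maximum matching size for this graph: 4.

This is a maximum matching.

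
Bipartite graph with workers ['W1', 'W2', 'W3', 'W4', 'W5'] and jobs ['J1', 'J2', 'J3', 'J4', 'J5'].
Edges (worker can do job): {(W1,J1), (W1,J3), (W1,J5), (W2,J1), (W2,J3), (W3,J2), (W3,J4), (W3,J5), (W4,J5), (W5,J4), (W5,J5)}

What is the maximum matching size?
Maximum matching size = 5

Maximum matching: {(W1,J3), (W2,J1), (W3,J2), (W4,J5), (W5,J4)}
Size: 5

This assigns 5 workers to 5 distinct jobs.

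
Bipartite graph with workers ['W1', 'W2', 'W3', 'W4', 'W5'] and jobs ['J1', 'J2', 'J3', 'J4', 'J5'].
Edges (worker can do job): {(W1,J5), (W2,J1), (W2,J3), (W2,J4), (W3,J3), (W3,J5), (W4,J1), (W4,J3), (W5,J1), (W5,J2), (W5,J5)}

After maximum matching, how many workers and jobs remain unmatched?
Unmatched: 0 workers, 0 jobs

Maximum matching size: 5
Workers: 5 total, 5 matched, 0 unmatched
Jobs: 5 total, 5 matched, 0 unmatched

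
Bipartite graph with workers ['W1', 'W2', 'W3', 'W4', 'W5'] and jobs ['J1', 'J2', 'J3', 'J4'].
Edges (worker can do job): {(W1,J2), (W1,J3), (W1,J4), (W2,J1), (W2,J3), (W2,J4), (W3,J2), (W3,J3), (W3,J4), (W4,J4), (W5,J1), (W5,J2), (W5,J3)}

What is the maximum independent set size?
Maximum independent set = 5

By König's theorem:
- Min vertex cover = Max matching = 4
- Max independent set = Total vertices - Min vertex cover
- Max independent set = 9 - 4 = 5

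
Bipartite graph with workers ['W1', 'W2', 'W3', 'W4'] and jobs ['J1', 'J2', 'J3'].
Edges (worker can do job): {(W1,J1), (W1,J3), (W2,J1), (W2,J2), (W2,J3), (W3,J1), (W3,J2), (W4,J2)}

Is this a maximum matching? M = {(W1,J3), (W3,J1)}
No, size 2 is not maximum

Proposed matching has size 2.
Maximum matching size for this graph: 3.

This is NOT maximum - can be improved to size 3.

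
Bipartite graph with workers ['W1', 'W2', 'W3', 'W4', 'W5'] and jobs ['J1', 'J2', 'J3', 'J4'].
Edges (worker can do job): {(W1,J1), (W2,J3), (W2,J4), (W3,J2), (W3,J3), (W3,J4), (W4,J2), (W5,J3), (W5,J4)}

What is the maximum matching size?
Maximum matching size = 4

Maximum matching: {(W1,J1), (W3,J4), (W4,J2), (W5,J3)}
Size: 4

This assigns 4 workers to 4 distinct jobs.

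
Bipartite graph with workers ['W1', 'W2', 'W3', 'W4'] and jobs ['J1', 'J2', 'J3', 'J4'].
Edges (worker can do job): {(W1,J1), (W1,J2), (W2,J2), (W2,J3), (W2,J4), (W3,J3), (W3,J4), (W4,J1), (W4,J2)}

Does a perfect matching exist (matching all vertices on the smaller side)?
Yes, perfect matching exists (size 4)

Perfect matching: {(W1,J1), (W2,J3), (W3,J4), (W4,J2)}
All 4 vertices on the smaller side are matched.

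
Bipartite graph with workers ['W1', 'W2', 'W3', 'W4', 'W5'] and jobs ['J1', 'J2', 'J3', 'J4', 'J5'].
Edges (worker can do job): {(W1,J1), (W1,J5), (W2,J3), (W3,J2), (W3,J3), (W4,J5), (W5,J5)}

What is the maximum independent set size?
Maximum independent set = 6

By König's theorem:
- Min vertex cover = Max matching = 4
- Max independent set = Total vertices - Min vertex cover
- Max independent set = 10 - 4 = 6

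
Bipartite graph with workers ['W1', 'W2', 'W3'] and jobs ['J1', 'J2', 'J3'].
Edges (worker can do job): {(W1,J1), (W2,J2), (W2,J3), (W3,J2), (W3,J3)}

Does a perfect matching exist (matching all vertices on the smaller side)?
Yes, perfect matching exists (size 3)

Perfect matching: {(W1,J1), (W2,J3), (W3,J2)}
All 3 vertices on the smaller side are matched.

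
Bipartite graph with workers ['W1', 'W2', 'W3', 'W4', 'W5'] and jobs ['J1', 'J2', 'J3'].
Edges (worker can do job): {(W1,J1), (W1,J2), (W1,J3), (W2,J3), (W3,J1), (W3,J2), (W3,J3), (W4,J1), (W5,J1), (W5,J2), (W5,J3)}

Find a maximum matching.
Matching: {(W3,J3), (W4,J1), (W5,J2)}

Maximum matching (size 3):
  W3 → J3
  W4 → J1
  W5 → J2

Each worker is assigned to at most one job, and each job to at most one worker.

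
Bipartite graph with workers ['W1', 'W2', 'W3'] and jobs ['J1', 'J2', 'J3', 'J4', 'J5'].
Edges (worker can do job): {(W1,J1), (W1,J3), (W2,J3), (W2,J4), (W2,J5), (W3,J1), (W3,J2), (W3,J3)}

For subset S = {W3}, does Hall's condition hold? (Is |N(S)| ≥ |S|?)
Yes: |N(S)| = 3, |S| = 1

Subset S = {W3}
Neighbors N(S) = {J1, J2, J3}

|N(S)| = 3, |S| = 1
Hall's condition: |N(S)| ≥ |S| is satisfied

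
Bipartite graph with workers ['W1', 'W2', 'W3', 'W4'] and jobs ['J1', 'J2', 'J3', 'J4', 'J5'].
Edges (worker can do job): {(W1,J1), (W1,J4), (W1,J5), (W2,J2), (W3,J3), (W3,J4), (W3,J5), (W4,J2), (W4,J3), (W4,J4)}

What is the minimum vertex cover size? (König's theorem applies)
Minimum vertex cover size = 4

By König's theorem: in bipartite graphs,
min vertex cover = max matching = 4

Maximum matching has size 4, so minimum vertex cover also has size 4.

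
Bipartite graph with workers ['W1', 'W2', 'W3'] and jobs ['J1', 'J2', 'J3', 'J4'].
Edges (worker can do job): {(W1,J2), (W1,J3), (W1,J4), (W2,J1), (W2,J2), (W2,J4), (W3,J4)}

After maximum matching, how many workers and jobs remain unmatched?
Unmatched: 0 workers, 1 jobs

Maximum matching size: 3
Workers: 3 total, 3 matched, 0 unmatched
Jobs: 4 total, 3 matched, 1 unmatched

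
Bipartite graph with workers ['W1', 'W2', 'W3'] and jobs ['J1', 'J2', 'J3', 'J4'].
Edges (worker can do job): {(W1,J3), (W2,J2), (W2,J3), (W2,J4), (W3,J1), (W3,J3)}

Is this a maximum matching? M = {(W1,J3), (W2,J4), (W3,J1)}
Yes, size 3 is maximum

Proposed matching has size 3.
Maximum matching size for this graph: 3.

This is a maximum matching.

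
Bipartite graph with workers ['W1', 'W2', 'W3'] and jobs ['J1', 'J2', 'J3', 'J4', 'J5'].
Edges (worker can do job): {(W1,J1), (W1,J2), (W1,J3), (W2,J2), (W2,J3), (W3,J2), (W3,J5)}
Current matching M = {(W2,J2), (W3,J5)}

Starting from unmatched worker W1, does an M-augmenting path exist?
Yes: W1 → J3

An M-augmenting path alternates non-matching / matching edges, starting and ending at unmatched vertices.
Path: W1 → J3
(J3 is unmatched in M, so the path is augmenting.)
Flipping edges along this path would increase |M| from 2 to 3.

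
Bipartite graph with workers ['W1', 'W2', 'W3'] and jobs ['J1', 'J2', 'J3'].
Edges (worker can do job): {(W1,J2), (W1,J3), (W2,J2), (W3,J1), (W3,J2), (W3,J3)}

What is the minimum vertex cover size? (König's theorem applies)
Minimum vertex cover size = 3

By König's theorem: in bipartite graphs,
min vertex cover = max matching = 3

Maximum matching has size 3, so minimum vertex cover also has size 3.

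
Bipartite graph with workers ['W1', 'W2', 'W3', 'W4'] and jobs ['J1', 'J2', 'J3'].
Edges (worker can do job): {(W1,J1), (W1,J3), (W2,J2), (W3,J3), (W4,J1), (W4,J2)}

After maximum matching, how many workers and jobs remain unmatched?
Unmatched: 1 workers, 0 jobs

Maximum matching size: 3
Workers: 4 total, 3 matched, 1 unmatched
Jobs: 3 total, 3 matched, 0 unmatched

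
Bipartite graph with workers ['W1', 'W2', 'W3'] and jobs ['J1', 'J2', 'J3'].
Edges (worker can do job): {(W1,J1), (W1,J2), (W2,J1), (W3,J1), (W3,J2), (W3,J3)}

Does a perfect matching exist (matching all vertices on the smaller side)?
Yes, perfect matching exists (size 3)

Perfect matching: {(W1,J2), (W2,J1), (W3,J3)}
All 3 vertices on the smaller side are matched.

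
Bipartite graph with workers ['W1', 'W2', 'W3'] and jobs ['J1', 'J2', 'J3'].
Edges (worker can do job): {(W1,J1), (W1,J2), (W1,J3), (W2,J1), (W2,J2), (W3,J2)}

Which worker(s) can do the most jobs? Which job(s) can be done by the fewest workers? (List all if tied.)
Most versatile: W1 (3 jobs); Least covered: J3 (1 workers)

Worker degrees (jobs they can do): W1:3, W2:2, W3:1
Job degrees (workers who can do it): J1:2, J2:3, J3:1

Maximum worker degree is 3, achieved by: W1
Minimum job degree is 1, achieved by: J3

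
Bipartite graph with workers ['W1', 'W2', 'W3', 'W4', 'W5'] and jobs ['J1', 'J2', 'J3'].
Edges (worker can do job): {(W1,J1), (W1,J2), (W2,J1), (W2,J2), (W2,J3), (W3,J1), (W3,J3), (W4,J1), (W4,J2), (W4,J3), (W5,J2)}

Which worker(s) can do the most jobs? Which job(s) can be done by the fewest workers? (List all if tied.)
Most versatile: W2, W4 (3 jobs); Least covered: J3 (3 workers)

Worker degrees (jobs they can do): W1:2, W2:3, W3:2, W4:3, W5:1
Job degrees (workers who can do it): J1:4, J2:4, J3:3

Maximum worker degree is 3, achieved by: W2, W4
Minimum job degree is 3, achieved by: J3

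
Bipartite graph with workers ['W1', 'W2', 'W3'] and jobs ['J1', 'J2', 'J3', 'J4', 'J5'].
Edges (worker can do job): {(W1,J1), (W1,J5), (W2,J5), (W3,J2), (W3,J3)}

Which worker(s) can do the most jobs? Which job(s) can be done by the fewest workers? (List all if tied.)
Most versatile: W1, W3 (2 jobs); Least covered: J4 (0 workers)

Worker degrees (jobs they can do): W1:2, W2:1, W3:2
Job degrees (workers who can do it): J1:1, J2:1, J3:1, J4:0, J5:2

Maximum worker degree is 2, achieved by: W1, W3
Minimum job degree is 0, achieved by: J4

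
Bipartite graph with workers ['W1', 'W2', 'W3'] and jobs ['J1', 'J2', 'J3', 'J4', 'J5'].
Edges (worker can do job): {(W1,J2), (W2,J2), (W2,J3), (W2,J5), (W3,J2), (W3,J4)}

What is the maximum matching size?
Maximum matching size = 3

Maximum matching: {(W1,J2), (W2,J5), (W3,J4)}
Size: 3

This assigns 3 workers to 3 distinct jobs.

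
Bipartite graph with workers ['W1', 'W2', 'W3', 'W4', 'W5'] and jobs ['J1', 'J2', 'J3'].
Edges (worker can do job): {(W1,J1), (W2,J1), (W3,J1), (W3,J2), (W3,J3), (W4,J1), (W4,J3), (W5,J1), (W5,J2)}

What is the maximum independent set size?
Maximum independent set = 5

By König's theorem:
- Min vertex cover = Max matching = 3
- Max independent set = Total vertices - Min vertex cover
- Max independent set = 8 - 3 = 5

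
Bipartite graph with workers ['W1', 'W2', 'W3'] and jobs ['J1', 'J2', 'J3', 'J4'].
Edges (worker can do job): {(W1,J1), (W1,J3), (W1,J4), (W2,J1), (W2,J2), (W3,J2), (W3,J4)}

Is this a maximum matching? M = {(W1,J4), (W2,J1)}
No, size 2 is not maximum

Proposed matching has size 2.
Maximum matching size for this graph: 3.

This is NOT maximum - can be improved to size 3.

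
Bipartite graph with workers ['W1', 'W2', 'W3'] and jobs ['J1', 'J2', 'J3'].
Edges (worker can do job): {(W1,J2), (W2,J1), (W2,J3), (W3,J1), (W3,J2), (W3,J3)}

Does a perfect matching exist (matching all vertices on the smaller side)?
Yes, perfect matching exists (size 3)

Perfect matching: {(W1,J2), (W2,J3), (W3,J1)}
All 3 vertices on the smaller side are matched.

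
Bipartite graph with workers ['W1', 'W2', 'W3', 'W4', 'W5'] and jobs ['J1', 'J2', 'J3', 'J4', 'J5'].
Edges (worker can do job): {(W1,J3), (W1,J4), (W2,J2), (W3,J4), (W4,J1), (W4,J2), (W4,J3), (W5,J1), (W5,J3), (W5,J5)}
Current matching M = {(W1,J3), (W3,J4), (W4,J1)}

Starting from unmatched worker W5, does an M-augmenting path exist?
Yes: W5 → J5

An M-augmenting path alternates non-matching / matching edges, starting and ending at unmatched vertices.
Path: W5 → J5
(J5 is unmatched in M, so the path is augmenting.)
Flipping edges along this path would increase |M| from 3 to 4.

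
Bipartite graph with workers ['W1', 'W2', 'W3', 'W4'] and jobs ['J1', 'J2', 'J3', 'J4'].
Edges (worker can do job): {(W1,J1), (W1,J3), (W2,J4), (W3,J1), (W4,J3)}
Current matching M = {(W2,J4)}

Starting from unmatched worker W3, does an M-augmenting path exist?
Yes: W3 → J1

An M-augmenting path alternates non-matching / matching edges, starting and ending at unmatched vertices.
Path: W3 → J1
(J1 is unmatched in M, so the path is augmenting.)
Flipping edges along this path would increase |M| from 1 to 2.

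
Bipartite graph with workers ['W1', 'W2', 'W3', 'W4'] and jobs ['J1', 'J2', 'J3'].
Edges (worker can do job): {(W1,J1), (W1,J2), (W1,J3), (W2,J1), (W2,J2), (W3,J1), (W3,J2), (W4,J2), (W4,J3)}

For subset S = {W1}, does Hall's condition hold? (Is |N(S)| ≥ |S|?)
Yes: |N(S)| = 3, |S| = 1

Subset S = {W1}
Neighbors N(S) = {J1, J2, J3}

|N(S)| = 3, |S| = 1
Hall's condition: |N(S)| ≥ |S| is satisfied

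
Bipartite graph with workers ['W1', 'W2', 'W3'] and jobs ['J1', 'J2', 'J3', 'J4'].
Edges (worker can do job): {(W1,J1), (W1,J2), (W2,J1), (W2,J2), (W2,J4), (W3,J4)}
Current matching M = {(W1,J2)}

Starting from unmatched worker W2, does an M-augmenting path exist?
Yes: W2 → J2 → W1 → J1

An M-augmenting path alternates non-matching / matching edges, starting and ending at unmatched vertices.
Path: W2 → J2 → W1 → J1
(J1 is unmatched in M, so the path is augmenting.)
Flipping edges along this path would increase |M| from 1 to 2.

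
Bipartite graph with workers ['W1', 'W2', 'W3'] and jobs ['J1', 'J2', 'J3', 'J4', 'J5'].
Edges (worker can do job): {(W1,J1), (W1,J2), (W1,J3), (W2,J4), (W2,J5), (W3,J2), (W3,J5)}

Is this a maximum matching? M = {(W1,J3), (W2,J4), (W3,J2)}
Yes, size 3 is maximum

Proposed matching has size 3.
Maximum matching size for this graph: 3.

This is a maximum matching.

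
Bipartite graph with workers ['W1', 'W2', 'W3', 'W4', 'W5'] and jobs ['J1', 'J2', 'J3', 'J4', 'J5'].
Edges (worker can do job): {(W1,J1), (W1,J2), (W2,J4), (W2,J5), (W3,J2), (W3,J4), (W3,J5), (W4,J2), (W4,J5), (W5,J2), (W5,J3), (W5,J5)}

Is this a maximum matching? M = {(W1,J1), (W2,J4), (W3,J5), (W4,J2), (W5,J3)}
Yes, size 5 is maximum

Proposed matching has size 5.
Maximum matching size for this graph: 5.

This is a maximum matching.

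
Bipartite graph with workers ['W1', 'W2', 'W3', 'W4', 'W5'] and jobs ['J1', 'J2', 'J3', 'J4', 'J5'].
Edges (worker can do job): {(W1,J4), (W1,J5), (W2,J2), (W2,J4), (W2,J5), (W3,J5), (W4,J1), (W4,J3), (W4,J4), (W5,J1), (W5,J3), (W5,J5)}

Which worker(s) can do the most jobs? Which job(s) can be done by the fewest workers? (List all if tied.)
Most versatile: W2, W4, W5 (3 jobs); Least covered: J2 (1 workers)

Worker degrees (jobs they can do): W1:2, W2:3, W3:1, W4:3, W5:3
Job degrees (workers who can do it): J1:2, J2:1, J3:2, J4:3, J5:4

Maximum worker degree is 3, achieved by: W2, W4, W5
Minimum job degree is 1, achieved by: J2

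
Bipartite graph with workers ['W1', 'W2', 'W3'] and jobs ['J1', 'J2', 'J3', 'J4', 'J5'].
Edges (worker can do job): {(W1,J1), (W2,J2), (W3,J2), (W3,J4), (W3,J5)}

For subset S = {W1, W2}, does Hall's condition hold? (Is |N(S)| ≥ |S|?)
Yes: |N(S)| = 2, |S| = 2

Subset S = {W1, W2}
Neighbors N(S) = {J1, J2}

|N(S)| = 2, |S| = 2
Hall's condition: |N(S)| ≥ |S| is satisfied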